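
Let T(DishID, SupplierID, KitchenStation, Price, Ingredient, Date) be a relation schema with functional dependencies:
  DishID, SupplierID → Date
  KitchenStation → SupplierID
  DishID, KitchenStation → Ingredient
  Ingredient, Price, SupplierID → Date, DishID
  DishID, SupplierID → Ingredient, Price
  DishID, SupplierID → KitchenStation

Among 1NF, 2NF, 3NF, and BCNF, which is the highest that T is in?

3NF

Candidate keys: {DishID, KitchenStation}, {DishID, SupplierID}, {Ingredient, KitchenStation, Price}, {Ingredient, Price, SupplierID}. Prime attributes: {DishID, Ingredient, KitchenStation, Price, SupplierID}.
For KitchenStation → SupplierID we have {KitchenStation}⁺ = {KitchenStation, SupplierID}; {KitchenStation} is not a superkey, so BCNF fails.
Its right-hand attributes {SupplierID} are all prime, as are those of every other non-superkey FD — the relation is in 3NF.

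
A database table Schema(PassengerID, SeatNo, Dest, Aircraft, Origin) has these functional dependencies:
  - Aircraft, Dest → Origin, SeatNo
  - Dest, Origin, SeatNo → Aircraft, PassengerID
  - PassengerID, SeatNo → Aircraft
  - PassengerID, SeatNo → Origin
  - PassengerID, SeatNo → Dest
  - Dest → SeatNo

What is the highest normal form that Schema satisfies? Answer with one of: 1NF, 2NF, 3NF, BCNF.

Candidate keys: {Aircraft, Dest}, {Dest, Origin}, {Dest, PassengerID}, {PassengerID, SeatNo}. Prime attributes: {Aircraft, Dest, Origin, PassengerID, SeatNo}.
Dest → SeatNo breaks BCNF: {Dest}⁺ = {Dest, SeatNo}, so {Dest} is not a superkey.
Since {SeatNo} ⊆ prime attributes and every other non-superkey FD also has a prime right side, the schema is in 3NF.

3NF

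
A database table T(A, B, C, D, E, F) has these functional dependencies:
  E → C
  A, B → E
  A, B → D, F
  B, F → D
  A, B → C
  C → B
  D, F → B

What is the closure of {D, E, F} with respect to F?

{B, C, D, E, F}

Start with {D, E, F}.
E → C applies; add {C} → now {C, D, E, F}.
C → B applies; add {B} → now {B, C, D, E, F}.
No further FD applies.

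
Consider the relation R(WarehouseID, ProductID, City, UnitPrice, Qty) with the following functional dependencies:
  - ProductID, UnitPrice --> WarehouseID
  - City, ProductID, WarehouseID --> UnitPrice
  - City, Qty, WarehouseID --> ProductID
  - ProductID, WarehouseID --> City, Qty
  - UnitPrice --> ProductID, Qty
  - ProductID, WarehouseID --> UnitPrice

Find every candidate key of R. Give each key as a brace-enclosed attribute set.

{City, Qty, WarehouseID}, {ProductID, WarehouseID}, {UnitPrice}

{UnitPrice}⁺ = {City, ProductID, Qty, UnitPrice, WarehouseID} — all of the relation — so {UnitPrice} is a candidate key.
{ProductID, WarehouseID}⁺ = {City, ProductID, Qty, UnitPrice, WarehouseID} — all of the relation — so {ProductID, WarehouseID} is a candidate key.
{City, Qty, WarehouseID}⁺ = {City, ProductID, Qty, UnitPrice, WarehouseID} — all of the relation — so {City, Qty, WarehouseID} is a candidate key.
These are minimal and exhaustive — every other superkey contains one of them.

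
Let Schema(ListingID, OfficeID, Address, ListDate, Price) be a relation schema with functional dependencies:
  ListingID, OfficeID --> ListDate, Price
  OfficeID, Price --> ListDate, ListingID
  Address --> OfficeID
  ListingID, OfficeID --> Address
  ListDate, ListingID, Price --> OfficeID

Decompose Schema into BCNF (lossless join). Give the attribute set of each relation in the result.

{Address, ListDate, ListingID, Price}; {Address, OfficeID}

Candidate keys of the original relation: {Address, ListingID}, {Address, Price}, {ListDate, ListingID, Price}, {ListingID, OfficeID}, {OfficeID, Price}.
In {Address, ListDate, ListingID, OfficeID, Price}, {Address} is not a superkey ({Address}⁺ restricted to this set is {Address, OfficeID}), so split on Address --> OfficeID into {Address, OfficeID} and {Address, ListDate, ListingID, Price}.
{Address, OfficeID} is in BCNF.
{Address, ListDate, ListingID, Price} is in BCNF.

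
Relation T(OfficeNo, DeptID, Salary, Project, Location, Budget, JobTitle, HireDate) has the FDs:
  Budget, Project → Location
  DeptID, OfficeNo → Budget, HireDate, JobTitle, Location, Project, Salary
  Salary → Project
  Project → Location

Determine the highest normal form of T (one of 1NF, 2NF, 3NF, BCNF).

2NF

Candidate key: {DeptID, OfficeNo}. Prime attributes: {DeptID, OfficeNo}.
For Budget, Project → Location we have {Budget, Project}⁺ = {Budget, Location, Project}; {Budget, Project} is not a superkey, so BCNF fails.
Because {Location} is non-prime and the left side of Budget, Project → Location is not a superkey, the relation is not in 3NF.
No proper subset of a key has a non-prime attribute in its closure, so there is no partial dependency; 2NF holds.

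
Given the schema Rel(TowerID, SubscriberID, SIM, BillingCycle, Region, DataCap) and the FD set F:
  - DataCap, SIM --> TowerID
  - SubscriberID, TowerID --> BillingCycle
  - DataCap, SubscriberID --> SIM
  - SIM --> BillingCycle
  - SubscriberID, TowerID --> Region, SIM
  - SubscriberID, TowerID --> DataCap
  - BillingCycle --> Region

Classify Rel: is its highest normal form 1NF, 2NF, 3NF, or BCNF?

Candidate keys: {DataCap, SubscriberID}, {SubscriberID, TowerID}. Prime attributes: {DataCap, SubscriberID, TowerID}.
DataCap, SIM --> TowerID breaks BCNF: {DataCap, SIM}⁺ = {BillingCycle, DataCap, Region, SIM, TowerID}, so {DataCap, SIM} is not a superkey.
SIM --> BillingCycle determines the non-prime attribute {BillingCycle} from a non-superkey — 3NF is violated.
No proper subset of a key has a non-prime attribute in its closure, so there is no partial dependency; 2NF holds.

2NF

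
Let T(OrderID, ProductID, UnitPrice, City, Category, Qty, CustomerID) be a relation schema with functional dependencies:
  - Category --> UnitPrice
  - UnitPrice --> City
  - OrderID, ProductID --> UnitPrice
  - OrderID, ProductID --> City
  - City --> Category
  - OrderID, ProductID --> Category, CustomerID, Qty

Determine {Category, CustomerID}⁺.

{Category, City, CustomerID, UnitPrice}

Start with {Category, CustomerID}.
Category --> UnitPrice applies; add {UnitPrice} → now {Category, CustomerID, UnitPrice}.
UnitPrice --> City applies; add {City} → now {Category, City, CustomerID, UnitPrice}.
No further FD applies.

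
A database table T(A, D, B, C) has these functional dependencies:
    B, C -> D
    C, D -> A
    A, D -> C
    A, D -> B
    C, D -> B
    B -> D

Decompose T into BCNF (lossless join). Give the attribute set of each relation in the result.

{A, B, C}; {B, D}

Candidate keys of the original relation: {A, B}, {A, D}, {B, C}, {C, D}.
Within {A, B, C, D}: {B}⁺ ∩ {A, B, C, D} = {B, D}, not the whole set, so B -> D violates BCNF; decompose into {B, D} and {A, B, C}.
{B, D}: every determinant is a superkey — BCNF.
{A, B, C}: every determinant is a superkey — BCNF.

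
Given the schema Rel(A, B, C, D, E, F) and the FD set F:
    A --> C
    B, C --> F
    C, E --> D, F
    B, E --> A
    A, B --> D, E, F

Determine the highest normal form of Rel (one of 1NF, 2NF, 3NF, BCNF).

1NF

Candidate keys: {A, B}, {B, E}. Prime attributes: {A, B, E}.
A --> C breaks BCNF: {A}⁺ = {A, C}, so {A} is not a superkey.
A --> C determines the non-prime attribute {C} from a non-superkey — 3NF is violated.
Since {A} ⊂ {A, B} and {A}⁺ ⊇ {C} with {C} non-prime, there is a partial dependency; 2NF fails.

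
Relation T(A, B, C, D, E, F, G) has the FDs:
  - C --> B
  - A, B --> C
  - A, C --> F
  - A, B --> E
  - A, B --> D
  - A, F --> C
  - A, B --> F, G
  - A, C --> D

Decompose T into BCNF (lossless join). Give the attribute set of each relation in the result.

Candidate keys of the original relation: {A, B}, {A, C}, {A, F}.
Within {A, B, C, D, E, F, G}: {C}⁺ ∩ {A, B, C, D, E, F, G} = {B, C}, not the whole set, so C --> B violates BCNF; decompose into {B, C} and {A, C, D, E, F, G}.
{B, C} is in BCNF.
{A, C, D, E, F, G} is in BCNF.

{A, C, D, E, F, G}; {B, C}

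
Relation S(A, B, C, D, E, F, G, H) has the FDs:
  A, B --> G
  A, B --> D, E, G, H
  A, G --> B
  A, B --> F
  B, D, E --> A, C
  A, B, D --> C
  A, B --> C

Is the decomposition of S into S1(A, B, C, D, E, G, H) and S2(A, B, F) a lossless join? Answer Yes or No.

The shared attributes are {A, B} and {A, B}⁺ = {A, B, C, D, E, F, G, H}.
S1 is contained in that closure, so S1 ∩ S2 --> S1 holds and the join is lossless.

Yes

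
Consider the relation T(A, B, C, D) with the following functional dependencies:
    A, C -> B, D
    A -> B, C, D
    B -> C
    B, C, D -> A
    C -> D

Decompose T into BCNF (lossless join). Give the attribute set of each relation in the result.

Candidate keys of the original relation: {A}, {B}.
In {A, B, C, D}, {C} is not a superkey ({C}⁺ restricted to this set is {C, D}), so split on C -> D into {C, D} and {A, B, C}.
{C, D} has no BCNF violation.
{A, B, C} has no BCNF violation.

{A, B, C}; {C, D}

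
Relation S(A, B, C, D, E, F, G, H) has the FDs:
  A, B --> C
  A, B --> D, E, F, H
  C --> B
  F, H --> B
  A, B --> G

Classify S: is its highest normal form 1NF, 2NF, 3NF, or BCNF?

Candidate keys: {A, B}, {A, C}, {A, F, H}. Prime attributes: {A, B, C, F, H}.
C --> B breaks BCNF: {C}⁺ = {B, C}, so {C} is not a superkey.
Its right-hand attributes {B} are all prime, as are those of every other non-superkey FD — the relation is in 3NF.

3NF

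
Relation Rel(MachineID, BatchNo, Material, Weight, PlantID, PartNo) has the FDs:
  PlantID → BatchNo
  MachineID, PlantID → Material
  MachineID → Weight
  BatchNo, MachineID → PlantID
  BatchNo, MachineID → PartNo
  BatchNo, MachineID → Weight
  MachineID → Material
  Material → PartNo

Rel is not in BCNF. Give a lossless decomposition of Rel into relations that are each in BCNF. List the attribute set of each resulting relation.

Candidate keys of the original relation: {BatchNo, MachineID}, {MachineID, PlantID}.
{BatchNo, MachineID, Material, PartNo, PlantID, Weight}: {PlantID} determines {BatchNo, PlantID} here but is not a superkey — split on PlantID → BatchNo, giving {BatchNo, PlantID} and {MachineID, Material, PartNo, PlantID, Weight}.
{BatchNo, PlantID} has no BCNF violation.
{MachineID, Material, PartNo, PlantID, Weight}: {MachineID} determines {MachineID, Material, PartNo, Weight} here but is not a superkey — split on MachineID → Material, PartNo, Weight, giving {MachineID, Material, PartNo, Weight} and {MachineID, PlantID}.
{MachineID, Material, PartNo, Weight}: {Material} determines {Material, PartNo} here but is not a superkey — split on Material → PartNo, giving {Material, PartNo} and {MachineID, Material, Weight}.
{Material, PartNo} has no BCNF violation.
{MachineID, Material, Weight} has no BCNF violation.
{MachineID, PlantID} has no BCNF violation.

{BatchNo, PlantID}; {MachineID, Material, Weight}; {MachineID, PlantID}; {Material, PartNo}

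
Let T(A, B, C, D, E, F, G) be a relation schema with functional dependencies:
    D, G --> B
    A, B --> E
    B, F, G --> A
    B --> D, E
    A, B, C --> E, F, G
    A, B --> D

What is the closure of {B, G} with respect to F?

{B, D, E, G}

Start with {B, G}.
B --> D, E applies; add {D, E} → now {B, D, E, G}.
No further FD applies.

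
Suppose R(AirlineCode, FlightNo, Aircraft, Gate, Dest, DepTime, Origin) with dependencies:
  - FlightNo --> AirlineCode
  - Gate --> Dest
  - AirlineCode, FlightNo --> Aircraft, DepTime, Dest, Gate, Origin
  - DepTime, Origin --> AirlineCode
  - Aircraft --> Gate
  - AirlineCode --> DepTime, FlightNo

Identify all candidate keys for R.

{AirlineCode}⁺ = {Aircraft, AirlineCode, DepTime, Dest, FlightNo, Gate, Origin} — all of the relation — so {AirlineCode} is a candidate key.
{FlightNo}⁺ = {Aircraft, AirlineCode, DepTime, Dest, FlightNo, Gate, Origin} — all of the relation — so {FlightNo} is a candidate key.
{DepTime, Origin}⁺ = {Aircraft, AirlineCode, DepTime, Dest, FlightNo, Gate, Origin} — all of the relation — so {DepTime, Origin} is a candidate key.
These are minimal and exhaustive — every other superkey contains one of them.

{AirlineCode}, {DepTime, Origin}, {FlightNo}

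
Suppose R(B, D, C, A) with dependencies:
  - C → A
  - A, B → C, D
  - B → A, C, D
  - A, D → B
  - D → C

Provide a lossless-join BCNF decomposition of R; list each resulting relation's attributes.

Candidate keys of the original relation: {B}, {D}.
In {A, B, C, D}, {C} is not a superkey ({C}⁺ restricted to this set is {A, C}), so split on C → A into {A, C} and {B, C, D}.
{A, C} has no BCNF violation.
{B, C, D} has no BCNF violation.

{A, C}; {B, C, D}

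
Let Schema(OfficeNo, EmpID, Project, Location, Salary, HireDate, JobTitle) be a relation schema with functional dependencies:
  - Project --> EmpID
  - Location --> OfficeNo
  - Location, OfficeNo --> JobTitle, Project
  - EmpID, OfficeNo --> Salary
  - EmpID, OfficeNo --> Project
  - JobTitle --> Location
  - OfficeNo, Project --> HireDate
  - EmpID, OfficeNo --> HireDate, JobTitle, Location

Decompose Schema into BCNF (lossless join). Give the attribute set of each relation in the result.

{EmpID, Project}; {HireDate, JobTitle, Location, OfficeNo, Project, Salary}

Candidate keys of the original relation: {EmpID, OfficeNo}, {JobTitle}, {Location}, {OfficeNo, Project}.
{EmpID, HireDate, JobTitle, Location, OfficeNo, Project, Salary}: {Project} determines {EmpID, Project} here but is not a superkey — split on Project --> EmpID, giving {EmpID, Project} and {HireDate, JobTitle, Location, OfficeNo, Project, Salary}.
{EmpID, Project} has no BCNF violation.
{HireDate, JobTitle, Location, OfficeNo, Project, Salary} has no BCNF violation.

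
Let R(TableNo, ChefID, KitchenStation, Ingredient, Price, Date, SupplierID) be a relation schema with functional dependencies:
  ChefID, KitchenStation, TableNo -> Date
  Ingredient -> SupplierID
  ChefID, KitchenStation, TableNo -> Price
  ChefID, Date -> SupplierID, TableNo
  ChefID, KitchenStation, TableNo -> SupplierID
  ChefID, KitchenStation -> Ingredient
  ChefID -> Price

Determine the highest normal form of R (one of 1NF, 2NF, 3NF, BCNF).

Candidate keys: {ChefID, Date, KitchenStation}, {ChefID, KitchenStation, TableNo}. Prime attributes: {ChefID, Date, KitchenStation, TableNo}.
Ingredient -> SupplierID: {Ingredient}⁺ = {Ingredient, SupplierID}, which is not all of the attributes, so the left side is not a superkey — BCNF is violated.
Ingredient -> SupplierID has non-prime {SupplierID} on the right and a non-superkey on the left, so 3NF fails.
The proper key subset {ChefID} of {ChefID, Date, KitchenStation} determines non-prime {Price}, so the relation is not even in 2NF.

1NF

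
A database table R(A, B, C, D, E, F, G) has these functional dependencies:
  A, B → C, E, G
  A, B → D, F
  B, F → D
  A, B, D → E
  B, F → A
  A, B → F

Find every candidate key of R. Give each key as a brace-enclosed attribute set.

{A, B}, {B, F}

Attributes never on any right-hand side: {B} — every candidate key must contain it.
{A, B}⁺ = {A, B, C, D, E, F, G}, which is every attribute, so {A, B} is a candidate key.
{B, F}⁺ = {A, B, C, D, E, F, G}, which is every attribute, so {B, F} is a candidate key.
Any other superkey properly contains one of these, so there are no further candidate keys.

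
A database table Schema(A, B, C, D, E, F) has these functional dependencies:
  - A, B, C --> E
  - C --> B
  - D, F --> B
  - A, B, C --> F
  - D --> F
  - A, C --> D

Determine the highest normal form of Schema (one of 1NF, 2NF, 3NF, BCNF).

1NF

Candidate key: {A, C}. Prime attributes: {A, C}.
C --> B breaks BCNF: {C}⁺ = {B, C}, so {C} is not a superkey.
Because {B} is non-prime and the left side of C --> B is not a superkey, the relation is not in 3NF.
{C} is a proper subset of the key {A, C}, and {C}⁺ contains the non-prime attribute {B} — a partial dependency, so 2NF is violated.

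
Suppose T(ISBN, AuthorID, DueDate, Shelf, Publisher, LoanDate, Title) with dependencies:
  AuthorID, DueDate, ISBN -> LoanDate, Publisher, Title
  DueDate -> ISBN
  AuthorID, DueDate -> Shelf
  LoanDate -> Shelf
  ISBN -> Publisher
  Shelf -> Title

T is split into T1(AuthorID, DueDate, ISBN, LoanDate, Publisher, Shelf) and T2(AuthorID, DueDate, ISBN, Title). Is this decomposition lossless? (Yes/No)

Yes

The shared attributes are {AuthorID, DueDate, ISBN} and {AuthorID, DueDate, ISBN}⁺ = {AuthorID, DueDate, ISBN, LoanDate, Publisher, Shelf, Title}.
Since T1 ⊆ {AuthorID, DueDate, ISBN, LoanDate, Publisher, Shelf, Title}, the intersection is a superkey of T1; the decomposition is lossless.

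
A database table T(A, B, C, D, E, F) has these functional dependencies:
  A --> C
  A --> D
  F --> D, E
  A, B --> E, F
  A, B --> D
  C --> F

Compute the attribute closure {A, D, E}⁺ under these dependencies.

Start with {A, D, E}.
A --> C applies; add {C} → now {A, C, D, E}.
C --> F applies; add {F} → now {A, C, D, E, F}.
No further FD applies.

{A, C, D, E, F}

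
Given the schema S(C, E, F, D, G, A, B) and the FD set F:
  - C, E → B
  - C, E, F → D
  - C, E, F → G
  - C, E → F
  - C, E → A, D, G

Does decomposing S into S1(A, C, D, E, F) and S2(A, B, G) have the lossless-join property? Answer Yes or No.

The shared attributes are {A} and {A}⁺ = {A}.
Neither S1 nor S2 is contained in that closure, so the decomposition is lossy.

No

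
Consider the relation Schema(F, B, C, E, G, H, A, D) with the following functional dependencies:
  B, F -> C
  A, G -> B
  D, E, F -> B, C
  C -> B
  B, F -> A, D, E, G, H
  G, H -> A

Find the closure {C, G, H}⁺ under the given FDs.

Start with {C, G, H}.
C -> B applies; add {B} → now {B, C, G, H}.
G, H -> A applies; add {A} → now {A, B, C, G, H}.
No further FD applies.

{A, B, C, G, H}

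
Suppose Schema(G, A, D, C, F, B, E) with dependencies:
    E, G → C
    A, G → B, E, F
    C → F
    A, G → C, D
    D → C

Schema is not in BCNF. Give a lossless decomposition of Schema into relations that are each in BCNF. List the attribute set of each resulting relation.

Candidate key of the original relation: {A, G}.
In {A, B, C, D, E, F, G}, {E, G} is not a superkey ({E, G}⁺ restricted to this set is {C, E, F, G}), so split on E, G → C, F into {C, E, F, G} and {A, B, D, E, G}.
In {C, E, F, G}, {C} is not a superkey ({C}⁺ restricted to this set is {C, F}), so split on C → F into {C, F} and {C, E, G}.
{C, F}: every determinant is a superkey — BCNF.
{C, E, G}: every determinant is a superkey — BCNF.
{A, B, D, E, G}: every determinant is a superkey — BCNF.

{A, B, D, E, G}; {C, E, G}; {C, F}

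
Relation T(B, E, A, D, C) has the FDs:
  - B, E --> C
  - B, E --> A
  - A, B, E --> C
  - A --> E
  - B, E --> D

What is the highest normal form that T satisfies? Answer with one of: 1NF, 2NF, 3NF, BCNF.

Candidate keys: {A, B}, {B, E}. Prime attributes: {A, B, E}.
A --> E: {A}⁺ = {A, E}, which is not all of the attributes, so the left side is not a superkey — BCNF is violated.
Its right-hand attributes {E} are all prime, as are those of every other non-superkey FD — the relation is in 3NF.

3NF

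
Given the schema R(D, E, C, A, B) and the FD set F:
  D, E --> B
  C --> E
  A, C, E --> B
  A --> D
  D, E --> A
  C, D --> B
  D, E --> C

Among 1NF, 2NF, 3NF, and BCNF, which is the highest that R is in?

3NF

Candidate keys: {A, C}, {A, E}, {C, D}, {D, E}. Prime attributes: {A, C, D, E}.
For C --> E we have {C}⁺ = {C, E}; {C} is not a superkey, so BCNF fails.
Its right-hand attributes {E} are all prime, as are those of every other non-superkey FD — the relation is in 3NF.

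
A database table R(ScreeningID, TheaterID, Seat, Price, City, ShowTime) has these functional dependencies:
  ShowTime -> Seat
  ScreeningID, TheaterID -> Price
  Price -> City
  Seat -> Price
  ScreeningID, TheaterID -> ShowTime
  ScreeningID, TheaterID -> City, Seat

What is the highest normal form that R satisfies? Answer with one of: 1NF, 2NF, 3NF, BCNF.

Candidate key: {ScreeningID, TheaterID}. Prime attributes: {ScreeningID, TheaterID}.
ShowTime -> Seat: {ShowTime}⁺ = {City, Price, Seat, ShowTime}, which is not all of the attributes, so the left side is not a superkey — BCNF is violated.
ShowTime -> Seat has non-prime {Seat} on the right and a non-superkey on the left, so 3NF fails.
Checking every proper subset of each key, none determines a non-prime attribute — 2NF is satisfied.

2NF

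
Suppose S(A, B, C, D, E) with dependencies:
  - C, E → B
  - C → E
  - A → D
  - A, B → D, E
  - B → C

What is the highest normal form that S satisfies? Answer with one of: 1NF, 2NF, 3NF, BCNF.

Candidate keys: {A, B}, {A, C}. Prime attributes: {A, B, C}.
C, E → B breaks BCNF: {C, E}⁺ = {B, C, E}, so {C, E} is not a superkey.
Because {E} is non-prime and the left side of C → E is not a superkey, the relation is not in 3NF.
Since {A} ⊂ {A, B} and {A}⁺ ⊇ {D} with {D} non-prime, there is a partial dependency; 2NF fails.

1NF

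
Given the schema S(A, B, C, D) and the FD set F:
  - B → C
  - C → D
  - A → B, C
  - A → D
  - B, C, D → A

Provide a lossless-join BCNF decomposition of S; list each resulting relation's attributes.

{A, B, C}; {C, D}

Candidate keys of the original relation: {A}, {B}.
{A, B, C, D}: {C} determines {C, D} here but is not a superkey — split on C → D, giving {C, D} and {A, B, C}.
{C, D} has no BCNF violation.
{A, B, C} has no BCNF violation.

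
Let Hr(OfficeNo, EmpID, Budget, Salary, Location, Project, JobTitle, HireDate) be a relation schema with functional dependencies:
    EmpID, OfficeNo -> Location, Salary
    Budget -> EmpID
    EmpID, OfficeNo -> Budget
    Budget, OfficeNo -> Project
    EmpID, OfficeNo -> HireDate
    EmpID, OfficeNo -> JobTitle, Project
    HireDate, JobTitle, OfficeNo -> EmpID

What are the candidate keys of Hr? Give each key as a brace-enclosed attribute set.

{Budget, OfficeNo}, {EmpID, OfficeNo}, {HireDate, JobTitle, OfficeNo}

No FD produces {OfficeNo}, so it must be in every candidate key.
{Budget, OfficeNo} is a candidate key since {Budget, OfficeNo}⁺ = {Budget, EmpID, HireDate, JobTitle, Location, OfficeNo, Project, Salary} covers every attribute.
{EmpID, OfficeNo} is a candidate key since {EmpID, OfficeNo}⁺ = {Budget, EmpID, HireDate, JobTitle, Location, OfficeNo, Project, Salary} covers every attribute.
{HireDate, JobTitle, OfficeNo} is a candidate key since {HireDate, JobTitle, OfficeNo}⁺ = {Budget, EmpID, HireDate, JobTitle, Location, OfficeNo, Project, Salary} covers every attribute.
These are minimal and exhaustive — every other superkey contains one of them.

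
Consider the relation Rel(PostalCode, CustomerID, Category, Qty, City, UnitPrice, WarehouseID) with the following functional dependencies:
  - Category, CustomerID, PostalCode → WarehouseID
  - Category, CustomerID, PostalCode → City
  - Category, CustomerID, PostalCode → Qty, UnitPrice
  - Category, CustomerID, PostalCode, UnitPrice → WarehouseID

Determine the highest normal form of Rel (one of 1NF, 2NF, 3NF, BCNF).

Candidate key: {Category, CustomerID, PostalCode}. Prime attributes: {Category, CustomerID, PostalCode}.
The left-hand side of every FD is a superkey, so BCNF is satisfied.

BCNF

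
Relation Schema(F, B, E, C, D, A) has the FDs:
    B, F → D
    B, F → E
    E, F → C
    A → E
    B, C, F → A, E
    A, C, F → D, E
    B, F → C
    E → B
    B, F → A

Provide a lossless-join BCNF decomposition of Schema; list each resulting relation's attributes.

{A, C, D, F}; {A, E}; {B, E}

Candidate keys of the original relation: {A, F}, {B, F}, {E, F}.
{A, B, C, D, E, F}: {A} determines {A, B, E} here but is not a superkey — split on A → B, E, giving {A, B, E} and {A, C, D, F}.
{A, B, E}: {E} determines {B, E} here but is not a superkey — split on E → B, giving {B, E} and {A, E}.
{B, E}: every determinant is a superkey — BCNF.
{A, E}: every determinant is a superkey — BCNF.
{A, C, D, F}: every determinant is a superkey — BCNF.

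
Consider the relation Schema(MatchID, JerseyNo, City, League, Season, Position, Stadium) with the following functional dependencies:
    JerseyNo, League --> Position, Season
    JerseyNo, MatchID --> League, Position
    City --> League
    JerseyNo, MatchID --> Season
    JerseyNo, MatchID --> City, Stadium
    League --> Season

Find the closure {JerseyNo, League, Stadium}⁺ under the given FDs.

Start with {JerseyNo, League, Stadium}.
JerseyNo, League --> Position, Season applies; add {Position, Season} → now {JerseyNo, League, Position, Season, Stadium}.
No further FD applies.

{JerseyNo, League, Position, Season, Stadium}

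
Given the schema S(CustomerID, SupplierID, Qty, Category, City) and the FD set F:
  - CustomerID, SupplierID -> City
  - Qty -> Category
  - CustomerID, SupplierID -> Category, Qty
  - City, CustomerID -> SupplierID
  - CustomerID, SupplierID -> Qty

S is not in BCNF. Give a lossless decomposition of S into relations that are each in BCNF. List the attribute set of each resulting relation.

{Category, Qty}; {City, CustomerID, Qty, SupplierID}

Candidate keys of the original relation: {City, CustomerID}, {CustomerID, SupplierID}.
In {Category, City, CustomerID, Qty, SupplierID}, {Qty} is not a superkey ({Qty}⁺ restricted to this set is {Category, Qty}), so split on Qty -> Category into {Category, Qty} and {City, CustomerID, Qty, SupplierID}.
{Category, Qty} is in BCNF.
{City, CustomerID, Qty, SupplierID} is in BCNF.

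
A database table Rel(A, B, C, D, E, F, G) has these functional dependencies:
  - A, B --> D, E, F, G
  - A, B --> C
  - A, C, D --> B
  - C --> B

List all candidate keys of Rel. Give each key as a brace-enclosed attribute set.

No FD produces {A}, so it must be in every candidate key.
{A, B}⁺ = {A, B, C, D, E, F, G} — all of the relation — so {A, B} is a candidate key.
{A, C}⁺ = {A, B, C, D, E, F, G} — all of the relation — so {A, C} is a candidate key.
These are minimal and exhaustive — every other superkey contains one of them.

{A, B}, {A, C}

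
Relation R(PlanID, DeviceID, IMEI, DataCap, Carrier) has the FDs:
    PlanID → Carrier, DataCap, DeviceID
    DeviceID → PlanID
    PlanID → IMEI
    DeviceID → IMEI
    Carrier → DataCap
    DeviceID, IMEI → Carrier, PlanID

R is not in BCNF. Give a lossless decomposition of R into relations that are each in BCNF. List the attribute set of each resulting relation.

{Carrier, DataCap}; {Carrier, DeviceID, IMEI, PlanID}

Candidate keys of the original relation: {DeviceID}, {PlanID}.
{Carrier, DataCap, DeviceID, IMEI, PlanID}: {Carrier} determines {Carrier, DataCap} here but is not a superkey — split on Carrier → DataCap, giving {Carrier, DataCap} and {Carrier, DeviceID, IMEI, PlanID}.
{Carrier, DataCap} is in BCNF.
{Carrier, DeviceID, IMEI, PlanID} is in BCNF.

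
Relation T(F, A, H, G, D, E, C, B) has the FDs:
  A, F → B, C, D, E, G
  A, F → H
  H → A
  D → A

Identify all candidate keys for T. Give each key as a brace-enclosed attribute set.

{A, F}, {D, F}, {F, H}

Attributes never on any right-hand side: {F} — every candidate key must contain it.
Closure of {A, F} is {A, B, C, D, E, F, G, H}, the whole schema; {A, F} is a candidate key.
Closure of {D, F} is {A, B, C, D, E, F, G, H}, the whole schema; {D, F} is a candidate key.
Closure of {F, H} is {A, B, C, D, E, F, G, H}, the whole schema; {F, H} is a candidate key.
Any other superkey properly contains one of these, so there are no further candidate keys.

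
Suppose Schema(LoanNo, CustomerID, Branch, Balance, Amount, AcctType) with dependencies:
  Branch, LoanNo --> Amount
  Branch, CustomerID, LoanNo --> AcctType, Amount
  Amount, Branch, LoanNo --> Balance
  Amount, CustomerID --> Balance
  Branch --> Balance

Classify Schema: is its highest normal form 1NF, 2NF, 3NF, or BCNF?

Candidate key: {Branch, CustomerID, LoanNo}. Prime attributes: {Branch, CustomerID, LoanNo}.
Branch, LoanNo --> Amount: {Branch, LoanNo}⁺ = {Amount, Balance, Branch, LoanNo}, which is not all of the attributes, so the left side is not a superkey — BCNF is violated.
Branch, LoanNo --> Amount determines the non-prime attribute {Amount} from a non-superkey — 3NF is violated.
Since {Branch} ⊂ {Branch, CustomerID, LoanNo} and {Branch}⁺ ⊇ {Balance} with {Balance} non-prime, there is a partial dependency; 2NF fails.

1NF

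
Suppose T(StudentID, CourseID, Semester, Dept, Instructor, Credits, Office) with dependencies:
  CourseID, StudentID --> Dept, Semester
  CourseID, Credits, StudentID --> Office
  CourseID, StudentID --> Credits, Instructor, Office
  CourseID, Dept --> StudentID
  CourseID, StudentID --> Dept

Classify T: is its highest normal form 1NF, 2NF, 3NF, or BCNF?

Candidate keys: {CourseID, Dept}, {CourseID, StudentID}. Prime attributes: {CourseID, Dept, StudentID}.
The left-hand side of every FD is a superkey, so BCNF is satisfied.

BCNF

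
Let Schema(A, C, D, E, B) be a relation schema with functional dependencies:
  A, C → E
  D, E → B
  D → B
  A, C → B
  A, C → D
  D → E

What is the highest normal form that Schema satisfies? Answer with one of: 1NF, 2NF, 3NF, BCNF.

2NF

Candidate key: {A, C}. Prime attributes: {A, C}.
D, E → B breaks BCNF: {D, E}⁺ = {B, D, E}, so {D, E} is not a superkey.
D, E → B determines the non-prime attribute {B} from a non-superkey — 3NF is violated.
No proper subset of a key has a non-prime attribute in its closure, so there is no partial dependency; 2NF holds.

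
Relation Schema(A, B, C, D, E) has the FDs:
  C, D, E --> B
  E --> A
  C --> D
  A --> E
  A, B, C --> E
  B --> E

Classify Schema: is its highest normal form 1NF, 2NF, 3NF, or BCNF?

1NF

Candidate keys: {A, C}, {B, C}, {C, E}. Prime attributes: {A, B, C, E}.
E --> A breaks BCNF: {E}⁺ = {A, E}, so {E} is not a superkey.
C --> D determines the non-prime attribute {D} from a non-superkey — 3NF is violated.
Since {C} ⊂ {A, C} and {C}⁺ ⊇ {D} with {D} non-prime, there is a partial dependency; 2NF fails.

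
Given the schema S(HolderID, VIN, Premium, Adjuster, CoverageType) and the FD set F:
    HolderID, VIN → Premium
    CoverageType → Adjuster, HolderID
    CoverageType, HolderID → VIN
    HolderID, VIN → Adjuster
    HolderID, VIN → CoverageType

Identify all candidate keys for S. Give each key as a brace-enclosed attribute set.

{CoverageType}, {HolderID, VIN}

Closure of {CoverageType} is {Adjuster, CoverageType, HolderID, Premium, VIN}, the whole schema; {CoverageType} is a candidate key.
Closure of {HolderID, VIN} is {Adjuster, CoverageType, HolderID, Premium, VIN}, the whole schema; {HolderID, VIN} is a candidate key.
Any other superkey properly contains one of these, so there are no further candidate keys.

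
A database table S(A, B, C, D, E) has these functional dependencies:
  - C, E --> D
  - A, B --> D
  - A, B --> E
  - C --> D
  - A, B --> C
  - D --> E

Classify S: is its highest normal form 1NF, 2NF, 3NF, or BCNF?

2NF

Candidate key: {A, B}. Prime attributes: {A, B}.
C, E --> D: {C, E}⁺ = {C, D, E}, which is not all of the attributes, so the left side is not a superkey — BCNF is violated.
Because {D} is non-prime and the left side of C, E --> D is not a superkey, the relation is not in 3NF.
Checking every proper subset of each key, none determines a non-prime attribute — 2NF is satisfied.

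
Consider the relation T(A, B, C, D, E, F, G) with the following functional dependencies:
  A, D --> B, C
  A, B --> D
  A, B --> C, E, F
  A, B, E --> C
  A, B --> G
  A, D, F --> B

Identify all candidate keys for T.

{A, B}, {A, D}

Attributes never on any right-hand side: {A} — every candidate key must contain it.
{A, B}⁺ = {A, B, C, D, E, F, G}, which is every attribute, so {A, B} is a candidate key.
{A, D}⁺ = {A, B, C, D, E, F, G}, which is every attribute, so {A, D} is a candidate key.
Any other superkey properly contains one of these, so there are no further candidate keys.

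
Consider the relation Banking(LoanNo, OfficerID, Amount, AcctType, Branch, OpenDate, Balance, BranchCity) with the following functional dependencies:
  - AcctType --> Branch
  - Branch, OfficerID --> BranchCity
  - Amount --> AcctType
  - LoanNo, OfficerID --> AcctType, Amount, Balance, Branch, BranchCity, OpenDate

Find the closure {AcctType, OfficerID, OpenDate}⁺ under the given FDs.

{AcctType, Branch, BranchCity, OfficerID, OpenDate}

Start with {AcctType, OfficerID, OpenDate}.
AcctType --> Branch applies; add {Branch} → now {AcctType, Branch, OfficerID, OpenDate}.
Branch, OfficerID --> BranchCity applies; add {BranchCity} → now {AcctType, Branch, BranchCity, OfficerID, OpenDate}.
No further FD applies.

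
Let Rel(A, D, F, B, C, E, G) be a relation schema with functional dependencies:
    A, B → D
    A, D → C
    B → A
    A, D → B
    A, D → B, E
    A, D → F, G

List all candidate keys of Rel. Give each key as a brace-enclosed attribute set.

{B}⁺ = {A, B, C, D, E, F, G}, which is every attribute, so {B} is a candidate key.
{A, D}⁺ = {A, B, C, D, E, F, G}, which is every attribute, so {A, D} is a candidate key.
Any other superkey properly contains one of these, so there are no further candidate keys.

{A, D}, {B}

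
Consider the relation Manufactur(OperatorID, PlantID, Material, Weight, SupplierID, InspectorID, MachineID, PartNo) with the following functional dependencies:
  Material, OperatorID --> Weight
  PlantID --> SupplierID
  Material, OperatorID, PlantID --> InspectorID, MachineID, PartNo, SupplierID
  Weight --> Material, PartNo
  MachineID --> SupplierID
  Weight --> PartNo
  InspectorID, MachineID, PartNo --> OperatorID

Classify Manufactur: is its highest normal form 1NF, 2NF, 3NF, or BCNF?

1NF

Candidate keys: {InspectorID, MachineID, Material, PartNo, PlantID}, {InspectorID, MachineID, PlantID, Weight}, {Material, OperatorID, PlantID}, {OperatorID, PlantID, Weight}. Prime attributes: {InspectorID, MachineID, Material, OperatorID, PartNo, PlantID, Weight}.
For Material, OperatorID --> Weight we have {Material, OperatorID}⁺ = {Material, OperatorID, PartNo, Weight}; {Material, OperatorID} is not a superkey, so BCNF fails.
Because {SupplierID} is non-prime and the left side of PlantID --> SupplierID is not a superkey, the relation is not in 3NF.
{PlantID} is a proper subset of the key {Material, OperatorID, PlantID}, and {PlantID}⁺ contains the non-prime attribute {SupplierID} — a partial dependency, so 2NF is violated.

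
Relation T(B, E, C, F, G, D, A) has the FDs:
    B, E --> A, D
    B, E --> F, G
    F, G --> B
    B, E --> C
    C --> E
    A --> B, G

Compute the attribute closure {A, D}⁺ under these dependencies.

Start with {A, D}.
A --> B, G applies; add {B, G} → now {A, B, D, G}.
No further FD applies.

{A, B, D, G}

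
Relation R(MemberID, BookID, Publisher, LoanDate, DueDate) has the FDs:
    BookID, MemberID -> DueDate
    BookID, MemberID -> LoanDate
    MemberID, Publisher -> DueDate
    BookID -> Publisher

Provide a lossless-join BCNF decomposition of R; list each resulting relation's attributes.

{BookID, LoanDate, MemberID}; {BookID, Publisher}; {DueDate, MemberID, Publisher}

Candidate key of the original relation: {BookID, MemberID}.
Within {BookID, DueDate, LoanDate, MemberID, Publisher}: {MemberID, Publisher}⁺ ∩ {BookID, DueDate, LoanDate, MemberID, Publisher} = {DueDate, MemberID, Publisher}, not the whole set, so MemberID, Publisher -> DueDate violates BCNF; decompose into {DueDate, MemberID, Publisher} and {BookID, LoanDate, MemberID, Publisher}.
{DueDate, MemberID, Publisher} is in BCNF.
Within {BookID, LoanDate, MemberID, Publisher}: {BookID}⁺ ∩ {BookID, LoanDate, MemberID, Publisher} = {BookID, Publisher}, not the whole set, so BookID -> Publisher violates BCNF; decompose into {BookID, Publisher} and {BookID, LoanDate, MemberID}.
{BookID, Publisher} is in BCNF.
{BookID, LoanDate, MemberID} is in BCNF.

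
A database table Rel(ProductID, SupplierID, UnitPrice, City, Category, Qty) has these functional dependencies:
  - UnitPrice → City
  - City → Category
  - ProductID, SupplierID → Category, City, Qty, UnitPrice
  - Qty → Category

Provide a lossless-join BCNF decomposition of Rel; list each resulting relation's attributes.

Candidate key of the original relation: {ProductID, SupplierID}.
{Category, City, ProductID, Qty, SupplierID, UnitPrice}: {UnitPrice} determines {Category, City, UnitPrice} here but is not a superkey — split on UnitPrice → Category, City, giving {Category, City, UnitPrice} and {ProductID, Qty, SupplierID, UnitPrice}.
{Category, City, UnitPrice}: {City} determines {Category, City} here but is not a superkey — split on City → Category, giving {Category, City} and {City, UnitPrice}.
{Category, City} has no BCNF violation.
{City, UnitPrice} has no BCNF violation.
{ProductID, Qty, SupplierID, UnitPrice} has no BCNF violation.

{Category, City}; {City, UnitPrice}; {ProductID, Qty, SupplierID, UnitPrice}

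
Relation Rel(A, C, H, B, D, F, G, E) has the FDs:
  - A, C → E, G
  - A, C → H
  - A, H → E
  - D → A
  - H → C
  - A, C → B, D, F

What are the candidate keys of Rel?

{A, C}⁺ = {A, B, C, D, E, F, G, H} — all of the relation — so {A, C} is a candidate key.
{A, H}⁺ = {A, B, C, D, E, F, G, H} — all of the relation — so {A, H} is a candidate key.
{C, D}⁺ = {A, B, C, D, E, F, G, H} — all of the relation — so {C, D} is a candidate key.
{D, H}⁺ = {A, B, C, D, E, F, G, H} — all of the relation — so {D, H} is a candidate key.
No proper subset of any of these is a key, and no other minimal superkey exists.

{A, C}, {A, H}, {C, D}, {D, H}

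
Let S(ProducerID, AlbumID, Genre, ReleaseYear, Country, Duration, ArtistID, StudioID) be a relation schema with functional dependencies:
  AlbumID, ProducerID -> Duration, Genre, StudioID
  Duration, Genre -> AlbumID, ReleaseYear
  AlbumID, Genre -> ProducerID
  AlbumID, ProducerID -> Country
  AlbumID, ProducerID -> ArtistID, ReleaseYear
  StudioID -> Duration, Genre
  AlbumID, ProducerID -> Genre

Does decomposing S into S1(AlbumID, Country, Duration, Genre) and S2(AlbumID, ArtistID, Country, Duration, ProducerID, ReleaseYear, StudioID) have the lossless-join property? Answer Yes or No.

No

The shared attributes are {AlbumID, Country, Duration} and {AlbumID, Country, Duration}⁺ = {AlbumID, Country, Duration}.
S1 ⊄ {AlbumID, Country, Duration} and S2 ⊄ {AlbumID, Country, Duration}, so the split is lossy.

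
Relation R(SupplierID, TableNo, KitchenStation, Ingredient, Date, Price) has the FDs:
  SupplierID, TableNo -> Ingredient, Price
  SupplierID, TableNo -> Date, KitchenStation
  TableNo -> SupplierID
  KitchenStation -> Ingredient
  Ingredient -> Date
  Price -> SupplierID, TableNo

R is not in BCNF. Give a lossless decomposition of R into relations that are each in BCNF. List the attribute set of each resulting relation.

{Date, Ingredient}; {Ingredient, KitchenStation}; {KitchenStation, Price, SupplierID, TableNo}

Candidate keys of the original relation: {Price}, {TableNo}.
In {Date, Ingredient, KitchenStation, Price, SupplierID, TableNo}, {KitchenStation} is not a superkey ({KitchenStation}⁺ restricted to this set is {Date, Ingredient, KitchenStation}), so split on KitchenStation -> Date, Ingredient into {Date, Ingredient, KitchenStation} and {KitchenStation, Price, SupplierID, TableNo}.
In {Date, Ingredient, KitchenStation}, {Ingredient} is not a superkey ({Ingredient}⁺ restricted to this set is {Date, Ingredient}), so split on Ingredient -> Date into {Date, Ingredient} and {Ingredient, KitchenStation}.
{Date, Ingredient} has no BCNF violation.
{Ingredient, KitchenStation} has no BCNF violation.
{KitchenStation, Price, SupplierID, TableNo} has no BCNF violation.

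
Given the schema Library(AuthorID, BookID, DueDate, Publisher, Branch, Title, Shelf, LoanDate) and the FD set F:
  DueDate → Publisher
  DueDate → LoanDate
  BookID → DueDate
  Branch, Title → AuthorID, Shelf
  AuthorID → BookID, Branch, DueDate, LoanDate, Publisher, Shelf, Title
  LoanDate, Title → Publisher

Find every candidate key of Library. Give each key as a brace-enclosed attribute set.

{AuthorID}, {Branch, Title}

{AuthorID}⁺ = {AuthorID, BookID, Branch, DueDate, LoanDate, Publisher, Shelf, Title}, which is every attribute, so {AuthorID} is a candidate key.
{Branch, Title}⁺ = {AuthorID, BookID, Branch, DueDate, LoanDate, Publisher, Shelf, Title}, which is every attribute, so {Branch, Title} is a candidate key.
No proper subset of any of these is a key, and no other minimal superkey exists.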